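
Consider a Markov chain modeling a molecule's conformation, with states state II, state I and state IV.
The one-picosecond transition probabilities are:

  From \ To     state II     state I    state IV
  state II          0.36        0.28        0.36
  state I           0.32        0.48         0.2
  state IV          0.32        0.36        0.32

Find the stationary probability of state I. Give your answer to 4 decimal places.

0.3788

Let the stationary distribution be π with π = πP and π_1 + π_2 + π_3 = 1.
π_1 = 0.36·π_1 + 0.32·π_2 + 0.32·π_3
π_2 = 0.28·π_1 + 0.48·π_2 + 0.36·π_3
Solving with the normalization constraint gives π = (0.3333, 0.3788, 0.2879).
So the stationary probability of state I is 0.3788.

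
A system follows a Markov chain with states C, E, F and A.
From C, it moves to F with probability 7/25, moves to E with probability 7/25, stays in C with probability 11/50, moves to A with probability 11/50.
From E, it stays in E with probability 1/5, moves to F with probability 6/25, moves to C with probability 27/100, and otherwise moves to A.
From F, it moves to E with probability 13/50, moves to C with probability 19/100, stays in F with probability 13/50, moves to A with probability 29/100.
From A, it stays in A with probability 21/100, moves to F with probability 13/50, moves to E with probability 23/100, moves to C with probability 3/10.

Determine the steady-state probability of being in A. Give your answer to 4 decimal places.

Let the stationary distribution be π with π = πP and π_1 + π_2 + π_3 + π_4 = 1.
π_1 = 0.22·π_1 + 0.27·π_2 + 0.19·π_3 + 0.3·π_4
π_2 = 0.28·π_1 + 0.2·π_2 + 0.26·π_3 + 0.23·π_4
π_3 = 0.28·π_1 + 0.24·π_2 + 0.26·π_3 + 0.26·π_4
Solving with the normalization constraint gives π = (0.2445, 0.2427, 0.2600, 0.2527).
So the stationary probability of A is 0.2527.

0.2527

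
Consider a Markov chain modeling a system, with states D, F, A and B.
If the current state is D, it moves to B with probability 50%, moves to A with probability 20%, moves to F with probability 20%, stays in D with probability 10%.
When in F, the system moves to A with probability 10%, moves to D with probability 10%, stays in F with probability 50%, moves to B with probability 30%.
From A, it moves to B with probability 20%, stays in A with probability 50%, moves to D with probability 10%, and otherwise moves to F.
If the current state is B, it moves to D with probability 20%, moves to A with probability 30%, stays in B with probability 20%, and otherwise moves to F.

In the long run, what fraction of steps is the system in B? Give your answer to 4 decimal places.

Let the stationary distribution be π with π = πP and π_1 + π_2 + π_3 + π_4 = 1.
π_1 = 0.1·π_1 + 0.1·π_2 + 0.1·π_3 + 0.2·π_4
π_2 = 0.2·π_1 + 0.5·π_2 + 0.2·π_3 + 0.3·π_4
π_3 = 0.2·π_1 + 0.1·π_2 + 0.5·π_3 + 0.3·π_4
Solving with the normalization constraint gives π = (0.1271, 0.3244, 0.2780, 0.2706).
So the stationary probability of B is 0.2706.

0.2706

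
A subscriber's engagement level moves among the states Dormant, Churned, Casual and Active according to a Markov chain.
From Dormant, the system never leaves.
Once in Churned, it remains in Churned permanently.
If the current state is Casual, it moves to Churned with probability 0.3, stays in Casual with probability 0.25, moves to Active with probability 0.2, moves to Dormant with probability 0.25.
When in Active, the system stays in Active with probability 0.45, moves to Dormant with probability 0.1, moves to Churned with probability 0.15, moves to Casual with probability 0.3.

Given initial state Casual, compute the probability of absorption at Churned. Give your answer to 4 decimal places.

Let h(s) be the probability of absorption at Churned starting from transient state s. Then h(Churned) = 1 and h(Dormant) = 0. By first-step analysis:
h(Casual) = 0.25·0 + 0.3·1 + 0.25·h(Casual) + 0.2·h(Active)
h(Active) = 0.1·0 + 0.15·1 + 0.3·h(Casual) + 0.45·h(Active)
Solving: h(Casual) = 0.5532, h(Active) = 0.5745.
Starting from Casual, the probability is 0.5532.

0.5532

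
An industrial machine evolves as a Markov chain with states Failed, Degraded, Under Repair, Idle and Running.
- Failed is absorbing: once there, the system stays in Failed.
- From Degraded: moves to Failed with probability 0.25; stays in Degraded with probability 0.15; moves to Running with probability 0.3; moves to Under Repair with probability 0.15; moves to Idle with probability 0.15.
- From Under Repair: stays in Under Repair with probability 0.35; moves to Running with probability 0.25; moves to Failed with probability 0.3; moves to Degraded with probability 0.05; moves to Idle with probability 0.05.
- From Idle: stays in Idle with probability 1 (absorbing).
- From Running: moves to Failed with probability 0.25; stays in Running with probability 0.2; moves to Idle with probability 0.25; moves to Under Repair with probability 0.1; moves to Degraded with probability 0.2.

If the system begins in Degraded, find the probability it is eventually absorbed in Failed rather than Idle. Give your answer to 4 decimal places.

0.6186

Let h(s) be the probability of absorption at Failed starting from transient state s. Then h(Failed) = 1 and h(Idle) = 0. By first-step analysis:
h(Degraded) = 0.25·1 + 0.15·h(Degraded) + 0.15·h(Under Repair) + 0.15·0 + 0.3·h(Running)
h(Under Repair) = 0.3·1 + 0.05·h(Degraded) + 0.35·h(Under Repair) + 0.05·0 + 0.25·h(Running)
h(Running) = 0.25·1 + 0.2·h(Degraded) + 0.1·h(Under Repair) + 0.25·0 + 0.2·h(Running)
Solving: h(Degraded) = 0.6186, h(Under Repair) = 0.7236, h(Running) = 0.5576.
Starting from Degraded, the probability is 0.6186.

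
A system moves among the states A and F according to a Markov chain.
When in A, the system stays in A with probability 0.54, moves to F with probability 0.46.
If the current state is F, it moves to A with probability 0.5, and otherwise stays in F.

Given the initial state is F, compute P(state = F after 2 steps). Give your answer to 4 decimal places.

0.4800

Sum over the intermediate state after 1 step:
P = P(F→A)·P(A→F) + P(F→F)·P(F→F)
  = 0.5×0.46 + 0.5×0.5
  = 0.2300 + 0.2500 = 0.4800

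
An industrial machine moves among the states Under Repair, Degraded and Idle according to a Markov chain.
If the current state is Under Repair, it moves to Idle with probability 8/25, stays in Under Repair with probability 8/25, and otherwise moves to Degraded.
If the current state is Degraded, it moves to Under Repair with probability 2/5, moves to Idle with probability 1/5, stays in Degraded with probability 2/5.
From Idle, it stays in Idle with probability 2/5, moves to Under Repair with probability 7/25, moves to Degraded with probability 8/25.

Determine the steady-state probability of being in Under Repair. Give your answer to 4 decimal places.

Let the stationary distribution be π with π = πP and π_1 + π_2 + π_3 = 1.
π_1 = 0.32·π_1 + 0.4·π_2 + 0.28·π_3
π_2 = 0.36·π_1 + 0.4·π_2 + 0.32·π_3
Solving with the normalization constraint gives π = (0.3370, 0.3625, 0.3005).
So the stationary probability of Under Repair is 0.3370.

0.3370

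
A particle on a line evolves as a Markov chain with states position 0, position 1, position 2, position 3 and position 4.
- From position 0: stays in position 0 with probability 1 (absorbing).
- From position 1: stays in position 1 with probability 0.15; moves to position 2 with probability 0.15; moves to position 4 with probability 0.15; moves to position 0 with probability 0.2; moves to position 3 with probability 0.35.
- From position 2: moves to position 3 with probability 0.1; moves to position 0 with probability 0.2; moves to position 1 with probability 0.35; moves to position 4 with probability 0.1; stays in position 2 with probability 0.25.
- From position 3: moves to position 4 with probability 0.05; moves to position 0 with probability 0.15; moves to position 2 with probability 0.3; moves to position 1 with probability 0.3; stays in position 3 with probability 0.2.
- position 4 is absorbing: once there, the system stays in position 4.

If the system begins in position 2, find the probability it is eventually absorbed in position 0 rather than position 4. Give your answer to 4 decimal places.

Let h(s) be the probability of absorption at position 0 starting from transient state s. Then h(position 0) = 1 and h(position 4) = 0. By first-step analysis:
h(position 1) = 0.2·1 + 0.15·h(position 1) + 0.15·h(position 2) + 0.35·h(position 3) + 0.15·0
h(position 2) = 0.2·1 + 0.35·h(position 1) + 0.25·h(position 2) + 0.1·h(position 3) + 0.1·0
h(position 3) = 0.15·1 + 0.3·h(position 1) + 0.3·h(position 2) + 0.2·h(position 3) + 0.05·0
Solving: h(position 1) = 0.6221, h(position 2) = 0.6453, h(position 3) = 0.6628.
Starting from position 2, the probability is 0.6453.

0.6453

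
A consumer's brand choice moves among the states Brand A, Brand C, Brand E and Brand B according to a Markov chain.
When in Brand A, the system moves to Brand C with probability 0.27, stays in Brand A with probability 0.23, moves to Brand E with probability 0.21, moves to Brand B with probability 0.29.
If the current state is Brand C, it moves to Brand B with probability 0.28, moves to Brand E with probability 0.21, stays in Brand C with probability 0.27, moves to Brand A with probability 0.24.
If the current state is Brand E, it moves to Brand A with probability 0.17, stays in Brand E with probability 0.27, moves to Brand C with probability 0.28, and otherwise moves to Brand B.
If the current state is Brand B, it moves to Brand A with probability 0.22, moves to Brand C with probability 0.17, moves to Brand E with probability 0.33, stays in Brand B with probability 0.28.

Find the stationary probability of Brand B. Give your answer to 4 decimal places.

0.2821

Let the stationary distribution be π with π = πP and π_1 + π_2 + π_3 + π_4 = 1.
π_1 = 0.23·π_1 + 0.24·π_2 + 0.17·π_3 + 0.22·π_4
π_2 = 0.27·π_1 + 0.27·π_2 + 0.28·π_3 + 0.17·π_4
π_3 = 0.21·π_1 + 0.21·π_2 + 0.27·π_3 + 0.33·π_4
Solving with the normalization constraint gives π = (0.2141, 0.2444, 0.2594, 0.2821).
So the stationary probability of Brand B is 0.2821.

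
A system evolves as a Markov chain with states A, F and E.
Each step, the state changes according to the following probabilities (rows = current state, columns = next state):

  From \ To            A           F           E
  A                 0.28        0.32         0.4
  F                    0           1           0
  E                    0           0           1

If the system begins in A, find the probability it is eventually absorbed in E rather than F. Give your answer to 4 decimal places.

Let h(s) be the probability of absorption at E starting from transient state s. Then h(E) = 1 and h(F) = 0. By first-step analysis:
h(A) = 0.28·h(A) + 0.32·0 + 0.4·1
Solving: h(A) = 0.5556.
Starting from A, the probability is 0.5556.

0.5556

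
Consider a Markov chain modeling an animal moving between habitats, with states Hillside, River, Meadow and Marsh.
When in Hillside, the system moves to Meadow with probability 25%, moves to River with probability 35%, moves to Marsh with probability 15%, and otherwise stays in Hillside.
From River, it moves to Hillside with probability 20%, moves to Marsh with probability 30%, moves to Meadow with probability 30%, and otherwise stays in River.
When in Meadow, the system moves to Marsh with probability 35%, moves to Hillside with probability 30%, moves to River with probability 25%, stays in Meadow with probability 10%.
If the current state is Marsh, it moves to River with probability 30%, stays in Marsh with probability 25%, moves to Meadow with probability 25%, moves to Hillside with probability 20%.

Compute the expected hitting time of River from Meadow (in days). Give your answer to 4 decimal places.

3.4538

Let t(s) be the expected number of days to first reach River from state s, with t(River) = 0. Conditioning on the first day:
t(Hillside) = 1 + 0.25·t(Hillside) + 0.25·t(Meadow) + 0.15·t(Marsh)
t(Meadow) = 1 + 0.3·t(Hillside) + 0.1·t(Meadow) + 0.35·t(Marsh)
t(Marsh) = 1 + 0.2·t(Hillside) + 0.25·t(Meadow) + 0.25·t(Marsh)
Solving: t(Hillside) = 3.1495, t(Meadow) = 3.4538, t(Marsh) = 3.3245.
Expected days from Meadow to River: 3.4538.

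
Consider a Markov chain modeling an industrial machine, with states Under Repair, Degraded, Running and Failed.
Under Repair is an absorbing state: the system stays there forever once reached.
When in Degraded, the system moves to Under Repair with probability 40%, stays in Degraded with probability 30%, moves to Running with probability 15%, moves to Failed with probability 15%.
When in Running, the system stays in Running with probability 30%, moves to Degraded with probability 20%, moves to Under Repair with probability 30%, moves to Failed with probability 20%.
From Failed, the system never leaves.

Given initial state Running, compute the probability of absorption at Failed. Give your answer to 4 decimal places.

Let h(s) be the probability of absorption at Failed starting from transient state s. Then h(Failed) = 1 and h(Under Repair) = 0. By first-step analysis:
h(Degraded) = 0.4·0 + 0.3·h(Degraded) + 0.15·h(Running) + 0.15·1
h(Running) = 0.3·0 + 0.2·h(Degraded) + 0.3·h(Running) + 0.2·1
Solving: h(Degraded) = 0.2935, h(Running) = 0.3696.
Starting from Running, the probability is 0.3696.

0.3696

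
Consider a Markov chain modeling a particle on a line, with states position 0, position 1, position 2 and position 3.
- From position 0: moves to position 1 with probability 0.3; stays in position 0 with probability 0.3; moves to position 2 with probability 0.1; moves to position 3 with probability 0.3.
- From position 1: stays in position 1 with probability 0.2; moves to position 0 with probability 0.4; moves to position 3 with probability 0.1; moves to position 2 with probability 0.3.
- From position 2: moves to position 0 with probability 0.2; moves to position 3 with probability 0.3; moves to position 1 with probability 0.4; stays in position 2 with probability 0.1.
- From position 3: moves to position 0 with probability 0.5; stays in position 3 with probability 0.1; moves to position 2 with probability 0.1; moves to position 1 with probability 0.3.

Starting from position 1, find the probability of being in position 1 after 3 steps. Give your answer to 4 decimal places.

0.2830

Propagate the distribution vector 3 steps from position 1.
After 0 steps: (0.0000, 1.0000, 0.0000, 0.0000)
After 1 step: (0.4000, 0.2000, 0.3000, 0.1000)
After 2 steps: (0.3100, 0.3100, 0.1400, 0.2400)
After 3 steps: (0.3650, 0.2830, 0.1620, 0.1900)
P(in position 1 after 3 steps) = 0.2830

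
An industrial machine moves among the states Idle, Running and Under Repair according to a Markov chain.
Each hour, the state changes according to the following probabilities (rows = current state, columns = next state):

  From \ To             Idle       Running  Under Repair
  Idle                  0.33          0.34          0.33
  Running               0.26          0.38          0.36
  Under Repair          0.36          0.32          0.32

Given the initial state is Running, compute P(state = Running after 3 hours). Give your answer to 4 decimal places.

Propagate the distribution vector 3 hours from Running.
After 0 hours: (0.0000, 1.0000, 0.0000)
After 1 hour: (0.2600, 0.3800, 0.3600)
After 2 hours: (0.3142, 0.3480, 0.3378)
After 3 hours: (0.3158, 0.3472, 0.3371)
P(in Running after 3 hours) = 0.3472

0.3472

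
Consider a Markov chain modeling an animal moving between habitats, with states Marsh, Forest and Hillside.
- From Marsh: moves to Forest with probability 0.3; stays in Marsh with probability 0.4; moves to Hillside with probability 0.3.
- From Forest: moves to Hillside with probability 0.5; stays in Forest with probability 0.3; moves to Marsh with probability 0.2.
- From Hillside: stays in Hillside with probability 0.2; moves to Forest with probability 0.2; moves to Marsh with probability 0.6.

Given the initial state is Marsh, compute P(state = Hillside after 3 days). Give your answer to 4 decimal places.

0.3210

Propagate the distribution vector 3 days from Marsh.
After 0 days: (1.0000, 0.0000, 0.0000)
After 1 day: (0.4000, 0.3000, 0.3000)
After 2 days: (0.4000, 0.2700, 0.3300)
After 3 days: (0.4120, 0.2670, 0.3210)
P(in Hillside after 3 days) = 0.3210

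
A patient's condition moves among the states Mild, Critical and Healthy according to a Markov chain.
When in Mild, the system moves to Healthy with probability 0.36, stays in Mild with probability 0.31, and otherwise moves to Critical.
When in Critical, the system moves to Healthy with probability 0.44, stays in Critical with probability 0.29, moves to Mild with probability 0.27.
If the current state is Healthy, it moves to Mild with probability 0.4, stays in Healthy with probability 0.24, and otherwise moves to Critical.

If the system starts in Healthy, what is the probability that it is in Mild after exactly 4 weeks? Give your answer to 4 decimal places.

0.3277

Propagate the distribution vector 4 weeks from Healthy.
After 0 weeks: (0.0000, 0.0000, 1.0000)
After 1 week: (0.4000, 0.3600, 0.2400)
After 2 weeks: (0.3172, 0.3228, 0.3600)
After 3 weeks: (0.3295, 0.3279, 0.3426)
After 4 weeks: (0.3277, 0.3272, 0.3451)
P(in Mild after 4 weeks) = 0.3277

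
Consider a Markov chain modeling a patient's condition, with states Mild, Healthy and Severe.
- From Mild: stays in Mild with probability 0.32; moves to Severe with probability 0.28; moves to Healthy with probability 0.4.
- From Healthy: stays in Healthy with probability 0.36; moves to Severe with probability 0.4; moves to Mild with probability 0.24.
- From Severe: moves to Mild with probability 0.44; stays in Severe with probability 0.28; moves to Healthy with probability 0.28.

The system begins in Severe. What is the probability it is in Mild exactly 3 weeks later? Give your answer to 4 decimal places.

0.3292

Propagate the distribution vector 3 weeks from Severe.
After 0 weeks: (0.0000, 0.0000, 1.0000)
After 1 week: (0.4400, 0.2800, 0.2800)
After 2 weeks: (0.3312, 0.3552, 0.3136)
After 3 weeks: (0.3292, 0.3482, 0.3226)
P(in Mild after 3 weeks) = 0.3292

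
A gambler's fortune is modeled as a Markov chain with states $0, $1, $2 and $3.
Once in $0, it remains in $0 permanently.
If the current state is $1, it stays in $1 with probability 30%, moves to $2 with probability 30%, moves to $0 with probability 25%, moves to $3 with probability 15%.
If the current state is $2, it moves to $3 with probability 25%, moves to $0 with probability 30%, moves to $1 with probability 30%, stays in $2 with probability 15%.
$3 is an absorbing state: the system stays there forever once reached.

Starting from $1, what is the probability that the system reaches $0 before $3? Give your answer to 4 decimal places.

Let h(s) be the probability of absorption at $0 starting from transient state s. Then h($0) = 1 and h($3) = 0. By first-step analysis:
h($1) = 0.25·1 + 0.3·h($1) + 0.3·h($2) + 0.15·0
h($2) = 0.3·1 + 0.3·h($1) + 0.15·h($2) + 0.25·0
Solving: h($1) = 0.5990, h($2) = 0.5644.
Starting from $1, the probability is 0.5990.

0.5990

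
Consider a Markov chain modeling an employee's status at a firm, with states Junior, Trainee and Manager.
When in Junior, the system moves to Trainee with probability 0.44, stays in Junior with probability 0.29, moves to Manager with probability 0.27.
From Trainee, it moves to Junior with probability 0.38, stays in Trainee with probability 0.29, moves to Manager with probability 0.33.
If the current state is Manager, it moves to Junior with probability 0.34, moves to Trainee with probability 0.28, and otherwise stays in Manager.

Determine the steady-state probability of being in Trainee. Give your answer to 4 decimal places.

0.3372

Let the stationary distribution be π with π = πP and π_1 + π_2 + π_3 = 1.
π_1 = 0.29·π_1 + 0.38·π_2 + 0.34·π_3
π_2 = 0.44·π_1 + 0.29·π_2 + 0.28·π_3
Solving with the normalization constraint gives π = (0.3367, 0.3372, 0.3261).
So the stationary probability of Trainee is 0.3372.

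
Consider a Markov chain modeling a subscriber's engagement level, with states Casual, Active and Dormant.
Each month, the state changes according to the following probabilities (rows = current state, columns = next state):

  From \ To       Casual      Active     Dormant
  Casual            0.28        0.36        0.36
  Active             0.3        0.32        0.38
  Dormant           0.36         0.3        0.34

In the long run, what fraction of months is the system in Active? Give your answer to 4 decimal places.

0.3254

Let the stationary distribution be π with π = πP and π_1 + π_2 + π_3 = 1.
π_1 = 0.28·π_1 + 0.3·π_2 + 0.36·π_3
π_2 = 0.36·π_1 + 0.32·π_2 + 0.3·π_3
Solving with the normalization constraint gives π = (0.3153, 0.3254, 0.3593).
So the stationary probability of Active is 0.3254.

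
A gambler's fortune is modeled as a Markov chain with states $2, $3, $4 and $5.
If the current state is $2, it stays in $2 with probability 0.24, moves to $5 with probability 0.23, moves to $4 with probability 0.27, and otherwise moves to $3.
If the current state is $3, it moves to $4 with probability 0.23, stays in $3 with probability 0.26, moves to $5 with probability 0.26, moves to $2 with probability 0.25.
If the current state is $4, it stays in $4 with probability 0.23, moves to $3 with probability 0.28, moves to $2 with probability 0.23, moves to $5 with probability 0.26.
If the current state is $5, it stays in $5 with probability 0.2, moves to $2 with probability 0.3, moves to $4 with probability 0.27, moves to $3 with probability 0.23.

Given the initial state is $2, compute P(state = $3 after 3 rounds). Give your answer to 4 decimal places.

0.2578

Propagate the distribution vector 3 rounds from $2.
After 0 rounds: (1.0000, 0.0000, 0.0000, 0.0000)
After 1 round: (0.2400, 0.2600, 0.2700, 0.2300)
After 2 rounds: (0.2537, 0.2585, 0.2488, 0.2390)
After 3 rounds: (0.2544, 0.2578, 0.2497, 0.2380)
P(in $3 after 3 rounds) = 0.2578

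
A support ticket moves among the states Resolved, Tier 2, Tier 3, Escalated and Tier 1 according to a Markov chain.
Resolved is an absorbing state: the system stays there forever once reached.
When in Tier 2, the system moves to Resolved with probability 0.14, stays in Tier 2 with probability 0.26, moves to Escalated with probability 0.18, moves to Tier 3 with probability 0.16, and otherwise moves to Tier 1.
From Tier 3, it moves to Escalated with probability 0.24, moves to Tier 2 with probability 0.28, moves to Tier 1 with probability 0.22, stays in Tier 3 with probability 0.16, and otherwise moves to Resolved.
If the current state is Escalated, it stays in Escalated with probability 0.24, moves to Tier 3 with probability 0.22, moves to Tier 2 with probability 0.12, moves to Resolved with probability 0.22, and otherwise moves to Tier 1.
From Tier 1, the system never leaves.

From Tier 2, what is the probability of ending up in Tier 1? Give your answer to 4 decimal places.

Let h(s) be the probability of absorption at Tier 1 starting from transient state s. Then h(Tier 1) = 1 and h(Resolved) = 0. By first-step analysis:
h(Tier 2) = 0.14·0 + 0.26·h(Tier 2) + 0.16·h(Tier 3) + 0.18·h(Escalated) + 0.26·1
h(Tier 3) = 0.1·0 + 0.28·h(Tier 2) + 0.16·h(Tier 3) + 0.24·h(Escalated) + 0.22·1
h(Escalated) = 0.22·0 + 0.12·h(Tier 2) + 0.22·h(Tier 3) + 0.24·h(Escalated) + 0.2·1
Solving: h(Tier 2) = 0.6174, h(Tier 3) = 0.6222, h(Escalated) = 0.5408.
Starting from Tier 2, the probability is 0.6174.

0.6174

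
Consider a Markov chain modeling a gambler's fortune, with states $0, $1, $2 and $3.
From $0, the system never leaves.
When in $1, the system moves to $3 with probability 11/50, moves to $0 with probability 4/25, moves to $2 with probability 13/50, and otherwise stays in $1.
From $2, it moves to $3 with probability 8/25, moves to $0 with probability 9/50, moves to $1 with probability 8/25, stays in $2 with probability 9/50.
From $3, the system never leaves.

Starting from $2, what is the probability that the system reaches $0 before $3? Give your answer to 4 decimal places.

0.3768

Let h(s) be the probability of absorption at $0 starting from transient state s. Then h($0) = 1 and h($3) = 0. By first-step analysis:
h($1) = 0.16·1 + 0.36·h($1) + 0.26·h($2) + 0.22·0
h($2) = 0.18·1 + 0.32·h($1) + 0.18·h($2) + 0.32·0
Solving: h($1) = 0.4031, h($2) = 0.3768.
Starting from $2, the probability is 0.3768.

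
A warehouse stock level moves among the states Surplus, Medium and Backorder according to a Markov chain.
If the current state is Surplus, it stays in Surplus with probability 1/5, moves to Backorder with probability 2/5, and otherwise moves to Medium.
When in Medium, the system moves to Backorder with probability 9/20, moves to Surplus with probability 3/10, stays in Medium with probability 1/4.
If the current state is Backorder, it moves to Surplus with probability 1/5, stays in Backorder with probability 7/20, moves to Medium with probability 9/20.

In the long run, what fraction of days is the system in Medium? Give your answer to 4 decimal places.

0.3651

Let the stationary distribution be π with π = πP and π_1 + π_2 + π_3 = 1.
π_1 = 0.2·π_1 + 0.3·π_2 + 0.2·π_3
π_2 = 0.4·π_1 + 0.25·π_2 + 0.45·π_3
Solving with the normalization constraint gives π = (0.2365, 0.3651, 0.3983).
So the stationary probability of Medium is 0.3651.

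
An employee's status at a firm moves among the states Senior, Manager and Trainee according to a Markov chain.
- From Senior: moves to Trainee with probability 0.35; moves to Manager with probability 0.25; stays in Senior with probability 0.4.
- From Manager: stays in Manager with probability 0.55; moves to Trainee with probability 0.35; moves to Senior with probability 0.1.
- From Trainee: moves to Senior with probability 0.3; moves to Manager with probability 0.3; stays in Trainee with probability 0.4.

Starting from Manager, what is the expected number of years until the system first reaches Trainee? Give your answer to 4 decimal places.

Let t(s) be the expected number of years to first reach Trainee from state s, with t(Trainee) = 0. Conditioning on the first year:
t(Senior) = 1 + 0.4·t(Senior) + 0.25·t(Manager)
t(Manager) = 1 + 0.1·t(Senior) + 0.55·t(Manager)
Solving: t(Senior) = 2.8571, t(Manager) = 2.8571.
Expected years from Manager to Trainee: 2.8571.

2.8571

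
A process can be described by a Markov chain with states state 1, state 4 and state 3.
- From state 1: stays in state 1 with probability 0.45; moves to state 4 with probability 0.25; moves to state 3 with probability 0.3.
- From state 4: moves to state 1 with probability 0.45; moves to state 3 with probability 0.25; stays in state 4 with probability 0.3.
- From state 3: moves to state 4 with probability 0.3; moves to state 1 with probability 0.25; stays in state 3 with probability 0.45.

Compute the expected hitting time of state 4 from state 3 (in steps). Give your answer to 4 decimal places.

Let t(s) be the expected number of steps to first reach state 4 from state s, with t(state 4) = 0. Conditioning on the first step:
t(state 1) = 1 + 0.45·t(state 1) + 0.3·t(state 3)
t(state 3) = 1 + 0.25·t(state 1) + 0.45·t(state 3)
Solving: t(state 1) = 3.7363, t(state 3) = 3.5165.
Expected steps from state 3 to state 4: 3.5165.

3.5165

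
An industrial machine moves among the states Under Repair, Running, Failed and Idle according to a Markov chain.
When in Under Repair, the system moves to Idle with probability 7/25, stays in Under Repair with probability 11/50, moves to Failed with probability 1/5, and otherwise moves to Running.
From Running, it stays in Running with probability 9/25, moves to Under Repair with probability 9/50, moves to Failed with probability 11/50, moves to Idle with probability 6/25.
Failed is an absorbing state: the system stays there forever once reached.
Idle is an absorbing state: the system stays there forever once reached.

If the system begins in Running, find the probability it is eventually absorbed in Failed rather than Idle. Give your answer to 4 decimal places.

Let h(s) be the probability of absorption at Failed starting from transient state s. Then h(Failed) = 1 and h(Idle) = 0. By first-step analysis:
h(Under Repair) = 0.22·h(Under Repair) + 0.3·h(Running) + 0.2·1 + 0.28·0
h(Running) = 0.18·h(Under Repair) + 0.36·h(Running) + 0.22·1 + 0.24·0
Solving: h(Under Repair) = 0.4358, h(Running) = 0.4663.
Starting from Running, the probability is 0.4663.

0.4663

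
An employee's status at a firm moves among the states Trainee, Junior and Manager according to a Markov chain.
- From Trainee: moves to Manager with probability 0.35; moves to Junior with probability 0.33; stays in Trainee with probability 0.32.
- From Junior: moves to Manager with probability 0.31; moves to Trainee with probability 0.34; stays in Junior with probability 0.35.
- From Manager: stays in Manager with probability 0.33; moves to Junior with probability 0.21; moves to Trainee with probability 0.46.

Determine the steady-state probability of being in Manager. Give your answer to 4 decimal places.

0.3315

Let the stationary distribution be π with π = πP and π_1 + π_2 + π_3 = 1.
π_1 = 0.32·π_1 + 0.34·π_2 + 0.46·π_3
π_2 = 0.33·π_1 + 0.35·π_2 + 0.21·π_3
Solving with the normalization constraint gives π = (0.3723, 0.2961, 0.3315).
So the stationary probability of Manager is 0.3315.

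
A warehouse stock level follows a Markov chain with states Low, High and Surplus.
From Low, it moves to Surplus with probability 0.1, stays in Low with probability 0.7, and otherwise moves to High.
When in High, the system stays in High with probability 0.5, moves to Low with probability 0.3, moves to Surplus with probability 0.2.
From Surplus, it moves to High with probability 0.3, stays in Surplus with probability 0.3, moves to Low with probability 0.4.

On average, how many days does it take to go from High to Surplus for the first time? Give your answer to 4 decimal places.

6.6667

Let t(s) be the expected number of days to first reach Surplus from state s, with t(Surplus) = 0. Conditioning on the first day:
t(Low) = 1 + 0.7·t(Low) + 0.2·t(High)
t(High) = 1 + 0.3·t(Low) + 0.5·t(High)
Solving: t(Low) = 7.7778, t(High) = 6.6667.
Expected days from High to Surplus: 6.6667.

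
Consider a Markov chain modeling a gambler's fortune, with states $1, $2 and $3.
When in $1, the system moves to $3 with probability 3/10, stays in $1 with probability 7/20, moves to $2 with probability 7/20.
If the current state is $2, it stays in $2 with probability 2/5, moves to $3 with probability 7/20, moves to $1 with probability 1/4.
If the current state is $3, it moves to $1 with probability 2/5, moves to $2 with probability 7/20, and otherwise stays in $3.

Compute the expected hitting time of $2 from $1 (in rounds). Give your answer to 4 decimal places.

Let t(s) be the expected number of rounds to first reach $2 from state s, with t($2) = 0. Conditioning on the first round:
t($1) = 1 + 0.35·t($1) + 0.3·t($3)
t($3) = 1 + 0.4·t($1) + 0.25·t($3)
Solving: t($1) = 2.8571, t($3) = 2.8571.
Expected rounds from $1 to $2: 2.8571.

2.8571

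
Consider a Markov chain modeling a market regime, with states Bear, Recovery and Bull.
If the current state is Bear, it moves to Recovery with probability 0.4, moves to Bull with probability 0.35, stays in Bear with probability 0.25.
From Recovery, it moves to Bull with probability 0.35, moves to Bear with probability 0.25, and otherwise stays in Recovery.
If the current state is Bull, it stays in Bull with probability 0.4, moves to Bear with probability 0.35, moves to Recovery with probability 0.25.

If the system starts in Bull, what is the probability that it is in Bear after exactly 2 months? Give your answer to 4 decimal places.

0.2900

Sum over the intermediate state after 1 month:
P = P(Bull→Bear)·P(Bear→Bear) + P(Bull→Recovery)·P(Recovery→Bear) + P(Bull→Bull)·P(Bull→Bear)
  = 0.35×0.25 + 0.25×0.25 + 0.4×0.35
  = 0.0875 + 0.0625 + 0.1400 = 0.2900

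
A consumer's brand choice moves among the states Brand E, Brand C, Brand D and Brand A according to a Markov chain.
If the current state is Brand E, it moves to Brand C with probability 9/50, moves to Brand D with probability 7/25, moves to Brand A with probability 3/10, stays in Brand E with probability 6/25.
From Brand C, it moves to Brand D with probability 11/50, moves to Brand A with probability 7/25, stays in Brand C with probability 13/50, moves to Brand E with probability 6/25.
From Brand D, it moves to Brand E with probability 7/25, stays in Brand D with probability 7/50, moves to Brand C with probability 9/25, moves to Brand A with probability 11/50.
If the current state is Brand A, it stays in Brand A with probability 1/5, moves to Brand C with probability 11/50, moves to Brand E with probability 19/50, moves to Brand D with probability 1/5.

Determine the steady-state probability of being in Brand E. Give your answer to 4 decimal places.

0.2840

Let the stationary distribution be π with π = πP and π_1 + π_2 + π_3 + π_4 = 1.
π_1 = 0.24·π_1 + 0.24·π_2 + 0.28·π_3 + 0.38·π_4
π_2 = 0.18·π_1 + 0.26·π_2 + 0.36·π_3 + 0.22·π_4
π_3 = 0.28·π_1 + 0.22·π_2 + 0.14·π_3 + 0.2·π_4
Solving with the normalization constraint gives π = (0.2840, 0.2487, 0.2148, 0.2526).
So the stationary probability of Brand E is 0.2840.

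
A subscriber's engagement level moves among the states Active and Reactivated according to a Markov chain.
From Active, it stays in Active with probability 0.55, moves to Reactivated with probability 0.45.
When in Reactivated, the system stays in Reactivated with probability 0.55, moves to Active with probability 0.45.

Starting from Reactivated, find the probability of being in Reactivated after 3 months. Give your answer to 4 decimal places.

0.5005

Propagate the distribution vector 3 months from Reactivated.
After 0 months: (0.0000, 1.0000)
After 1 month: (0.4500, 0.5500)
After 2 months: (0.4950, 0.5050)
After 3 months: (0.4995, 0.5005)
P(in Reactivated after 3 months) = 0.5005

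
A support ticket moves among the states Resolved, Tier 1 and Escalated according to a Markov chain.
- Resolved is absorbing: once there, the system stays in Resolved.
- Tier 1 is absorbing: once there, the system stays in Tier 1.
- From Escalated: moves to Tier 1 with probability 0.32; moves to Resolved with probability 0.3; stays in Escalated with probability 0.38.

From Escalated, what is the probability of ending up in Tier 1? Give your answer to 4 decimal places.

0.5161

Let h(s) be the probability of absorption at Tier 1 starting from transient state s. Then h(Tier 1) = 1 and h(Resolved) = 0. By first-step analysis:
h(Escalated) = 0.3·0 + 0.32·1 + 0.38·h(Escalated)
Solving: h(Escalated) = 0.5161.
Starting from Escalated, the probability is 0.5161.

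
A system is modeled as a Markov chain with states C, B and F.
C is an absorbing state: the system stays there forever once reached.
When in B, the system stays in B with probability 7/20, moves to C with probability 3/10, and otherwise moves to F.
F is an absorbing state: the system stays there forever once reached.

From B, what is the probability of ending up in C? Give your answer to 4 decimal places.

0.4615

Let h(s) be the probability of absorption at C starting from transient state s. Then h(C) = 1 and h(F) = 0. By first-step analysis:
h(B) = 0.3·1 + 0.35·h(B) + 0.35·0
Solving: h(B) = 0.4615.
Starting from B, the probability is 0.4615.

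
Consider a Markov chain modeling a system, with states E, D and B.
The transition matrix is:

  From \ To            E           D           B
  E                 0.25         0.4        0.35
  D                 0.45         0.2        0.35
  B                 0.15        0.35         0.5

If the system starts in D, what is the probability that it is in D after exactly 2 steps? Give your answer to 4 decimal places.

Sum over the intermediate state after 1 step:
P = P(D→E)·P(E→D) + P(D→D)·P(D→D) + P(D→B)·P(B→D)
  = 0.45×0.4 + 0.2×0.2 + 0.35×0.35
  = 0.1800 + 0.0400 + 0.1225 = 0.3425

0.3425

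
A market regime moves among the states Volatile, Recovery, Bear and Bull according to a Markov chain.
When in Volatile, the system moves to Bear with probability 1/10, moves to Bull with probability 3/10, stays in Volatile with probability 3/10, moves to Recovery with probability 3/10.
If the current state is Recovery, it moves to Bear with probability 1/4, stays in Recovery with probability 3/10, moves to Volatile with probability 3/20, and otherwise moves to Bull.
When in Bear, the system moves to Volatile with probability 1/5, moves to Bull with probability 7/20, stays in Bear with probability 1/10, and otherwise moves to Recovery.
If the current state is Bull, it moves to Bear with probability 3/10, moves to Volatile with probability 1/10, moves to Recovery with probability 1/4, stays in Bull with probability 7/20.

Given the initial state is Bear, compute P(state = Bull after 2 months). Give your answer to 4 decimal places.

Propagate the distribution vector 2 months from Bear.
After 0 months: (0.0000, 0.0000, 1.0000, 0.0000)
After 1 month: (0.2000, 0.3500, 0.1000, 0.3500)
After 2 months: (0.1675, 0.2875, 0.2225, 0.3225)
P(in Bull after 2 months) = 0.3225

0.3225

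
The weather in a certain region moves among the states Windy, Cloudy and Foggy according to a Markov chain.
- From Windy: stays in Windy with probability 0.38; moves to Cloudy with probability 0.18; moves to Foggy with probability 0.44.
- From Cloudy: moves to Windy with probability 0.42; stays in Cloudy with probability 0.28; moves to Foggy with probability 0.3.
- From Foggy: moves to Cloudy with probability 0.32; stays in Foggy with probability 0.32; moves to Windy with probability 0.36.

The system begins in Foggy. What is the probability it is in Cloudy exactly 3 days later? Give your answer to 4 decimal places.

0.2556

Propagate the distribution vector 3 days from Foggy.
After 0 days: (0.0000, 0.0000, 1.0000)
After 1 day: (0.3600, 0.3200, 0.3200)
After 2 days: (0.3864, 0.2568, 0.3568)
After 3 days: (0.3831, 0.2556, 0.3612)
P(in Cloudy after 3 days) = 0.2556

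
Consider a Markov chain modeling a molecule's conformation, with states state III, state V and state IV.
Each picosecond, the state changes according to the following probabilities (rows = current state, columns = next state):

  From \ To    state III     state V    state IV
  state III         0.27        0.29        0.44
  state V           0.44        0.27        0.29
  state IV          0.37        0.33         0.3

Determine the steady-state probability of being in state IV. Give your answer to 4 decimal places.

0.3468

Let the stationary distribution be π with π = πP and π_1 + π_2 + π_3 = 1.
π_1 = 0.27·π_1 + 0.44·π_2 + 0.37·π_3
π_2 = 0.29·π_1 + 0.27·π_2 + 0.33·π_3
Solving with the normalization constraint gives π = (0.3553, 0.2979, 0.3468).
So the stationary probability of state IV is 0.3468.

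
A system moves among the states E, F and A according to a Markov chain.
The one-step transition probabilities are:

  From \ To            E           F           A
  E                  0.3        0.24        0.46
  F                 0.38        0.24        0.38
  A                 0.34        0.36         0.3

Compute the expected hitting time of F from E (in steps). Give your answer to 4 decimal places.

3.4772

Let t(s) be the expected number of steps to first reach F from state s, with t(F) = 0. Conditioning on the first step:
t(E) = 1 + 0.3·t(E) + 0.46·t(A)
t(A) = 1 + 0.34·t(E) + 0.3·t(A)
Solving: t(E) = 3.4772, t(A) = 3.1175.
Expected steps from E to F: 3.4772.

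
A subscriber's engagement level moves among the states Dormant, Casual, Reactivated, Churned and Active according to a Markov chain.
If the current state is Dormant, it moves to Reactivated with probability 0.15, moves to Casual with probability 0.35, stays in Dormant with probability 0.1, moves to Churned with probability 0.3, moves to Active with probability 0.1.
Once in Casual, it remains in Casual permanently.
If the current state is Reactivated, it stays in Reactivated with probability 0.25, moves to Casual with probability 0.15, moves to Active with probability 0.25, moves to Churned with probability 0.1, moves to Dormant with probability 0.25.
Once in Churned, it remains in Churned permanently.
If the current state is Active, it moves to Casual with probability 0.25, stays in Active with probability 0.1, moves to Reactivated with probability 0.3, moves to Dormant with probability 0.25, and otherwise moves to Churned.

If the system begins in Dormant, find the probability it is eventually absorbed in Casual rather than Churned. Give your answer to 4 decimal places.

Let h(s) be the probability of absorption at Casual starting from transient state s. Then h(Casual) = 1 and h(Churned) = 0. By first-step analysis:
h(Dormant) = 0.1·h(Dormant) + 0.35·1 + 0.15·h(Reactivated) + 0.3·0 + 0.1·h(Active)
h(Reactivated) = 0.25·h(Dormant) + 0.15·1 + 0.25·h(Reactivated) + 0.1·0 + 0.25·h(Active)
h(Active) = 0.25·h(Dormant) + 0.25·1 + 0.3·h(Reactivated) + 0.1·0 + 0.1·h(Active)
Solving: h(Dormant) = 0.5586, h(Reactivated) = 0.5968, h(Active) = 0.6319.
Starting from Dormant, the probability is 0.5586.

0.5586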